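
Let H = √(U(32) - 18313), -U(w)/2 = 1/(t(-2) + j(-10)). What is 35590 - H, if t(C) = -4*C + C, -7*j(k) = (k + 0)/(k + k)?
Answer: 35590 - I*√126160581/83 ≈ 35590.0 - 135.33*I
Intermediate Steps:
j(k) = -1/14 (j(k) = -(k + 0)/(7*(k + k)) = -k/(7*(2*k)) = -k*1/(2*k)/7 = -⅐*½ = -1/14)
t(C) = -3*C
U(w) = -28/83 (U(w) = -2/(-3*(-2) - 1/14) = -2/(6 - 1/14) = -2/83/14 = -2*14/83 = -28/83)
H = I*√126160581/83 (H = √(-28/83 - 18313) = √(-1520007/83) = I*√126160581/83 ≈ 135.33*I)
35590 - H = 35590 - I*√126160581/83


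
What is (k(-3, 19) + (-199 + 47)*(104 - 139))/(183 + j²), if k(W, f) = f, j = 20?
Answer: 5339/583 ≈ 9.1578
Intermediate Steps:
(k(-3, 19) + (-199 + 47)*(104 - 139))/(183 + j²) = (19 + (-199 + 47)*(104 - 139))/(183 + 20²) = (19 - 152*(-35))/(183 + 400) = (19 + 5320)/583 = 5339*(1/583) = 5339/583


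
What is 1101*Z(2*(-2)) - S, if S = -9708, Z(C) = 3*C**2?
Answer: 62556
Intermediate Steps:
1101*Z(2*(-2)) - S = 1101*(3*(2*(-2))**2) - 1*(-9708) = 1101*(3*(-4)**2) + 9708 = 1101*(3*16) + 9708 = 1101*48 + 9708 = 52848 + 9708 = 62556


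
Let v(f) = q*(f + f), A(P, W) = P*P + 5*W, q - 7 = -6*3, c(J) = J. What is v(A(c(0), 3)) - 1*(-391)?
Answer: 61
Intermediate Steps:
q = -11 (q = 7 - 6*3 = 7 - 18 = -11)
A(P, W) = P**2 + 5*W
v(f) = -22*f (v(f) = -11*(f + f) = -22*f)
v(A(c(0), 3)) - 1*(-391) = -22*(0**2 + 5*3) - 1*(-391) = -22*(0 + 15) + 391 = -22*15 + 391 = -330 + 391 = 61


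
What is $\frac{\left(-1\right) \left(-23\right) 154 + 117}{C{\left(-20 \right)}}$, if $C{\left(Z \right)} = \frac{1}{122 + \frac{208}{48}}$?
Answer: $\frac{1386761}{3} \approx 4.6225 \cdot 10^{5}$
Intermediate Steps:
$C{\left(Z \right)} = \frac{3}{379}$ ($C{\left(Z \right)} = \frac{1}{122 + 208 \cdot \frac{1}{48}} = \frac{1}{122 + \frac{13}{3}} = \frac{1}{\frac{379}{3}} = \frac{3}{379}$)
$\frac{\left(-1\right) \left(-23\right) 154 + 117}{C{\left(-20 \right)}} = \frac{\left(-1\right) \left(-23\right) 154 + 117}{\frac{3}{379}} = \left(23 \cdot 154 + 117\right) \frac{379}{3} = \left(3542 + 117\right) \frac{379}{3} = 3659 \cdot \frac{379}{3} = \frac{1386761}{3}$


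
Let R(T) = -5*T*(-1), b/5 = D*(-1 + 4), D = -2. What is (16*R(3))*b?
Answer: -7200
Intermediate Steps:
b = -30 (b = 5*(-2*(-1 + 4)) = 5*(-2*3) = 5*(-6) = -30)
R(T) = 5*T
(16*R(3))*b = (16*(5*3))*(-30) = (16*15)*(-30) = 240*(-30) = -7200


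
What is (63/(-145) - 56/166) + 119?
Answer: 1422876/12035 ≈ 118.23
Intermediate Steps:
(63/(-145) - 56/166) + 119 = (63*(-1/145) - 56*1/166) + 119 = (-63/145 - 28/83) + 119 = -9289/12035 + 119 = 1422876/12035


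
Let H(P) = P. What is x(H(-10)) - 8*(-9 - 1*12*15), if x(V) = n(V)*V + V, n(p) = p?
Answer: 1602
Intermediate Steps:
x(V) = V + V**2 (x(V) = V*V + V = V**2 + V = V + V**2)
x(H(-10)) - 8*(-9 - 1*12*15) = -10*(1 - 10) - 8*(-9 - 1*12*15) = -10*(-9) - 8*(-9 - 12*15) = 90 - 8*(-9 - 180) = 90 - 8*(-189) = 90 + 1512 = 1602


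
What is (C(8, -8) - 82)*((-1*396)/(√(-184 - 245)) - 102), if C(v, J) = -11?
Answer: 9486 - 1116*I*√429/13 ≈ 9486.0 - 1778.1*I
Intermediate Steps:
(C(8, -8) - 82)*((-1*396)/(√(-184 - 245)) - 102) = (-11 - 82)*((-1*396)/(√(-184 - 245)) - 102) = -93*(-396*(-I*√429/429) - 102) = -93*(-(-12)*I*√429/13 - 102) = -93*(12*I*√429/13 - 102) = -93*(-102 + 12*I*√429/13) = 9486 - 1116*I*√429/13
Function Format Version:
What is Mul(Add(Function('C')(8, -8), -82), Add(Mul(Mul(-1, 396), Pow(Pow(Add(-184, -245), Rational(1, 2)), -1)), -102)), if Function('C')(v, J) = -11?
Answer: Add(9486, Mul(Rational(-1116, 13), I, Pow(429, Rational(1, 2)))) ≈ Add(9486.0, Mul(-1778.1, I))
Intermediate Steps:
Mul(Add(Function('C')(8, -8), -82), Add(Mul(Mul(-1, 396), Pow(Pow(Add(-184, -245), Rational(1, 2)), -1)), -102)) = Mul(Add(-11, -82), Add(Mul(Mul(-1, 396), Pow(Pow(Add(-184, -245), Rational(1, 2)), -1)), -102)) = Mul(-93, Add(Mul(-396, Pow(Pow(-429, Rational(1, 2)), -1)), -102)) = Mul(-93, Add(Mul(-396, Pow(Mul(I, Pow(429, Rational(1, 2))), -1)), -102)) = Mul(-93, Add(Mul(-396, Mul(Rational(-1, 429), I, Pow(429, Rational(1, 2)))), -102)) = Mul(-93, Add(Mul(Rational(12, 13), I, Pow(429, Rational(1, 2))), -102)) = Mul(-93, Add(-102, Mul(Rational(12, 13), I, Pow(429, Rational(1, 2))))) = Add(9486, Mul(Rational(-1116, 13), I, Pow(429, Rational(1, 2))))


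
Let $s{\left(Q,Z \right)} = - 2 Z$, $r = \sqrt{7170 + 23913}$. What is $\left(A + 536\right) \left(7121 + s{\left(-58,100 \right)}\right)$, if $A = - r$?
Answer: $3709656 - 6921 \sqrt{31083} \approx 2.4895 \cdot 10^{6}$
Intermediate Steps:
$r = \sqrt{31083} \approx 176.3$
$A = - \sqrt{31083} \approx -176.3$
$\left(A + 536\right) \left(7121 + s{\left(-58,100 \right)}\right) = \left(- \sqrt{31083} + 536\right) \left(7121 - 200\right) = \left(536 - \sqrt{31083}\right) \left(7121 - 200\right) = \left(536 - \sqrt{31083}\right) 6921 = 3709656 - 6921 \sqrt{31083}$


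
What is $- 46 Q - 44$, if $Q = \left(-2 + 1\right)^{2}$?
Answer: $-90$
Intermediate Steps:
$Q = 1$ ($Q = \left(-1\right)^{2} = 1$)
$- 46 Q - 44 = \left(-46\right) 1 - 44 = -46 - 44 = -90$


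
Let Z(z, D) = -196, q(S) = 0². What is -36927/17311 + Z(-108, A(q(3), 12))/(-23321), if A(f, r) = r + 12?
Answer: -857781611/403709831 ≈ -2.1247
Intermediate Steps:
q(S) = 0
A(f, r) = 12 + r
-36927/17311 + Z(-108, A(q(3), 12))/(-23321) = -36927/17311 - 196/(-23321) = -36927*1/17311 - 196*(-1/23321) = -36927/17311 + 196/23321 = -857781611/403709831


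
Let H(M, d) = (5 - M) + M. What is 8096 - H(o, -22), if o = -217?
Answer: 8091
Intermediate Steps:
H(M, d) = 5
8096 - H(o, -22) = 8096 - 1*5 = 8096 - 5 = 8091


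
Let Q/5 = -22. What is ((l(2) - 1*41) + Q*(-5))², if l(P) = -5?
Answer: 254016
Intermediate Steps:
Q = -110 (Q = 5*(-22) = -110)
((l(2) - 1*41) + Q*(-5))² = ((-5 - 1*41) - 110*(-5))² = ((-5 - 41) + 550)² = (-46 + 550)² = 504² = 254016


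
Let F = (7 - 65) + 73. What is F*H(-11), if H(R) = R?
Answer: -165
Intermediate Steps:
F = 15 (F = -58 + 73 = 15)
F*H(-11) = 15*(-11) = -165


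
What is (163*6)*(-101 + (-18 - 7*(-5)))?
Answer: -82152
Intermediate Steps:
(163*6)*(-101 + (-18 - 7*(-5))) = 978*(-101 + (-18 + 35)) = 978*(-101 + 17) = 978*(-84) = -82152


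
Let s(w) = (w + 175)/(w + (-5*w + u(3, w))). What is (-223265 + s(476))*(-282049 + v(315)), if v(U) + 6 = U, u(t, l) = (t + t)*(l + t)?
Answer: 6101541725426/97 ≈ 6.2903e+10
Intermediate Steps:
u(t, l) = 2*t*(l + t) (u(t, l) = (2*t)*(l + t) = 2*t*(l + t))
v(U) = -6 + U
s(w) = (175 + w)/(18 + 2*w) (s(w) = (w + 175)/(w + (-5*w + 2*3*(w + 3))) = (175 + w)/(w + (-5*w + 2*3*(3 + w))) = (175 + w)/(w + (-5*w + (18 + 6*w))) = (175 + w)/(w + (18 + w)) = (175 + w)/(18 + 2*w))
(-223265 + s(476))*(-282049 + v(315)) = (-223265 + (175 + 476)/(2*(9 + 476)))*(-282049 + (-6 + 315)) = (-223265 + (1/2)*651/485)*(-282049 + 309) = (-223265 + (1/2)*(1/485)*651)*(-281740) = (-223265 + 651/970)*(-281740) = -216566399/970*(-281740) = 6101541725426/97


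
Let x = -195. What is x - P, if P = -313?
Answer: 118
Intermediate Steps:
x - P = -195 - 1*(-313) = -195 + 313 = 118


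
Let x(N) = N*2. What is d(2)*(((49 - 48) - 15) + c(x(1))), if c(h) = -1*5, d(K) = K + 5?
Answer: -133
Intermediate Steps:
d(K) = 5 + K
x(N) = 2*N
c(h) = -5
d(2)*(((49 - 48) - 15) + c(x(1))) = (5 + 2)*(((49 - 48) - 15) - 5) = 7*((1 - 15) - 5) = 7*(-14 - 5) = 7*(-19) = -133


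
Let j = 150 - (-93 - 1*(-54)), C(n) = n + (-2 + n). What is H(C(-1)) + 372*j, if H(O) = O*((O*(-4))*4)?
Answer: 70052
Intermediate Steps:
C(n) = -2 + 2*n
H(O) = -16*O**2 (H(O) = O*(-4*O*4) = O*(-16*O) = -16*O**2)
j = 189 (j = 150 - (-93 + 54) = 150 - 1*(-39) = 150 + 39 = 189)
H(C(-1)) + 372*j = -16*(-2 + 2*(-1))**2 + 372*189 = -16*(-2 - 2)**2 + 70308 = -16*(-4)**2 + 70308 = -16*16 + 70308 = -256 + 70308 = 70052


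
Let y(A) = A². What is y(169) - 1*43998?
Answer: -15437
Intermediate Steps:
y(169) - 1*43998 = 169² - 1*43998 = 28561 - 43998 = -15437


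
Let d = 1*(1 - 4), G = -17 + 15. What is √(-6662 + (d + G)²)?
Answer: I*√6637 ≈ 81.468*I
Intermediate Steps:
G = -2
d = -3 (d = 1*(-3) = -3)
√(-6662 + (d + G)²) = √(-6662 + (-3 - 2)²) = √(-6662 + (-5)²) = √(-6662 + 25) = √(-6637) = I*√6637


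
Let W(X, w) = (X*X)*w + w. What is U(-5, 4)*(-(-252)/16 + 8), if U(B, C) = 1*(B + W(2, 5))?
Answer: 475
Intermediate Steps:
W(X, w) = w + w*X**2 (W(X, w) = X**2*w + w = w*X**2 + w = w + w*X**2)
U(B, C) = 25 + B (U(B, C) = 1*(B + 5*(1 + 2**2)) = 1*(B + 5*(1 + 4)) = 1*(B + 5*5) = 1*(B + 25) = 1*(25 + B) = 25 + B)
U(-5, 4)*(-(-252)/16 + 8) = (25 - 5)*(-(-252)/16 + 8) = 20*(-(-252)/16 + 8) = 20*(-14*(-9/8) + 8) = 20*(63/4 + 8) = 20*(95/4) = 475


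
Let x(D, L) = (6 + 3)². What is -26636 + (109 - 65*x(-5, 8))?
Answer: -31792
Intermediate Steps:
x(D, L) = 81 (x(D, L) = 9² = 81)
-26636 + (109 - 65*x(-5, 8)) = -26636 + (109 - 65*81) = -26636 + (109 - 5265) = -26636 - 5156 = -31792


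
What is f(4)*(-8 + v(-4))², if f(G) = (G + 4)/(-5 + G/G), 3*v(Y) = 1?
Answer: -1058/9 ≈ -117.56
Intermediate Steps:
v(Y) = ⅓ (v(Y) = (⅓)*1 = ⅓)
f(G) = -1 - G/4 (f(G) = (4 + G)/(-5 + 1) = (4 + G)/(-4) = (4 + G)*(-¼) = -1 - G/4)
f(4)*(-8 + v(-4))² = (-1 - ¼*4)*(-8 + ⅓)² = (-1 - 1)*(-23/3)² = -2*529/9 = -1058/9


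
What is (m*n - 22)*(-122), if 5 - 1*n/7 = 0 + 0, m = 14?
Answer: -57096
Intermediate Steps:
n = 35 (n = 35 - 7*(0 + 0) = 35 - 7*0 = 35 + 0 = 35)
(m*n - 22)*(-122) = (14*35 - 22)*(-122) = (490 - 22)*(-122) = 468*(-122) = -57096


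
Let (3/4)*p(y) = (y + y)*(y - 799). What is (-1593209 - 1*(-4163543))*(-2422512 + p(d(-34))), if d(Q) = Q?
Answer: -6032539626880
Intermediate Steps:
p(y) = 8*y*(-799 + y)/3 (p(y) = 4*((y + y)*(y - 799))/3 = 4*((2*y)*(-799 + y))/3 = 4*(2*y*(-799 + y))/3 = 8*y*(-799 + y)/3)
(-1593209 - 1*(-4163543))*(-2422512 + p(d(-34))) = (-1593209 - 1*(-4163543))*(-2422512 + (8/3)*(-34)*(-799 - 34)) = (-1593209 + 4163543)*(-2422512 + (8/3)*(-34)*(-833)) = 2570334*(-2422512 + 226576/3) = 2570334*(-7040960/3) = -6032539626880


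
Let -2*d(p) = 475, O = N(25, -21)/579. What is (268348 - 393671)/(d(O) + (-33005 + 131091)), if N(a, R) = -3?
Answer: -250646/195697 ≈ -1.2808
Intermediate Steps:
O = -1/193 (O = -3/579 = -3*1/579 = -1/193 ≈ -0.0051813)
d(p) = -475/2 (d(p) = -1/2*475 = -475/2)
(268348 - 393671)/(d(O) + (-33005 + 131091)) = (268348 - 393671)/(-475/2 + (-33005 + 131091)) = -125323/(-475/2 + 98086) = -125323/195697/2 = -125323*2/195697 = -250646/195697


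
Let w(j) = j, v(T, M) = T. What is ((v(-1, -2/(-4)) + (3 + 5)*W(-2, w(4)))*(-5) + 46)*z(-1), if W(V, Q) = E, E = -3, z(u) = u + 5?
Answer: 684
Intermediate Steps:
z(u) = 5 + u
W(V, Q) = -3
((v(-1, -2/(-4)) + (3 + 5)*W(-2, w(4)))*(-5) + 46)*z(-1) = ((-1 + (3 + 5)*(-3))*(-5) + 46)*(5 - 1) = ((-1 + 8*(-3))*(-5) + 46)*4 = ((-1 - 24)*(-5) + 46)*4 = (-25*(-5) + 46)*4 = (125 + 46)*4 = 171*4 = 684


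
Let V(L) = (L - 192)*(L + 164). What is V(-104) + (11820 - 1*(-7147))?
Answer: 1207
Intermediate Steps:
V(L) = (-192 + L)*(164 + L)
V(-104) + (11820 - 1*(-7147)) = (-31488 + (-104)² - 28*(-104)) + (11820 - 1*(-7147)) = (-31488 + 10816 + 2912) + (11820 + 7147) = -17760 + 18967 = 1207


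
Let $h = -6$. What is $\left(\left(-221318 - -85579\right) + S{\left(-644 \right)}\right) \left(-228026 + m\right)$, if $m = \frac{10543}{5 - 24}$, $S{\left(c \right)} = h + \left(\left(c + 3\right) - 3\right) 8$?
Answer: $\frac{611920884189}{19} \approx 3.2206 \cdot 10^{10}$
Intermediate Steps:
$S{\left(c \right)} = -6 + 8 c$ ($S{\left(c \right)} = -6 + \left(\left(c + 3\right) - 3\right) 8 = -6 + \left(\left(3 + c\right) - 3\right) 8 = -6 + c 8 = -6 + 8 c$)
$m = - \frac{10543}{19}$ ($m = \frac{10543}{-19} = 10543 \left(- \frac{1}{19}\right) = - \frac{10543}{19} \approx -554.89$)
$\left(\left(-221318 - -85579\right) + S{\left(-644 \right)}\right) \left(-228026 + m\right) = \left(\left(-221318 - -85579\right) + \left(-6 + 8 \left(-644\right)\right)\right) \left(-228026 - \frac{10543}{19}\right) = \left(\left(-221318 + 85579\right) - 5158\right) \left(- \frac{4343037}{19}\right) = \left(-135739 - 5158\right) \left(- \frac{4343037}{19}\right) = \left(-140897\right) \left(- \frac{4343037}{19}\right) = \frac{611920884189}{19}$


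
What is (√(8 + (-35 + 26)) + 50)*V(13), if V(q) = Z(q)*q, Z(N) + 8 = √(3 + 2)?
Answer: -13*(8 - √5)*(50 + I) ≈ -3746.6 - 74.931*I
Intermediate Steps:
Z(N) = -8 + √5 (Z(N) = -8 + √(3 + 2) = -8 + √5)
V(q) = q*(-8 + √5) (V(q) = (-8 + √5)*q = q*(-8 + √5))
(√(8 + (-35 + 26)) + 50)*V(13) = (√(8 + (-35 + 26)) + 50)*(13*(-8 + √5)) = (√(8 - 9) + 50)*(-104 + 13*√5) = (√(-1) + 50)*(-104 + 13*√5) = (I + 50)*(-104 + 13*√5) = (50 + I)*(-104 + 13*√5) = (-104 + 13*√5)*(50 + I)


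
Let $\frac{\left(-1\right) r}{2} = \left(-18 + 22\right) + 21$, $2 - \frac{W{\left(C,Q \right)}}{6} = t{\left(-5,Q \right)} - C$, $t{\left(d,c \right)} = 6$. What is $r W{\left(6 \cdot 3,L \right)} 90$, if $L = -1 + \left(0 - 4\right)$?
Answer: $-378000$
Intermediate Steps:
$L = -5$ ($L = -1 - 4 = -5$)
$W{\left(C,Q \right)} = -24 + 6 C$ ($W{\left(C,Q \right)} = 12 - 6 \left(6 - C\right) = 12 + \left(-36 + 6 C\right) = -24 + 6 C$)
$r = -50$ ($r = - 2 \left(\left(-18 + 22\right) + 21\right) = - 2 \left(4 + 21\right) = \left(-2\right) 25 = -50$)
$r W{\left(6 \cdot 3,L \right)} 90 = - 50 \left(-24 + 6 \cdot 6 \cdot 3\right) 90 = - 50 \left(-24 + 6 \cdot 18\right) 90 = - 50 \left(-24 + 108\right) 90 = \left(-50\right) 84 \cdot 90 = \left(-4200\right) 90 = -378000$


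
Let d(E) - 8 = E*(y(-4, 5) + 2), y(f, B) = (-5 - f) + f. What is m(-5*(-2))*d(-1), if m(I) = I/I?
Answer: 11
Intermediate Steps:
m(I) = 1
y(f, B) = -5
d(E) = 8 - 3*E (d(E) = 8 + E*(-5 + 2) = 8 + E*(-3) = 8 - 3*E)
m(-5*(-2))*d(-1) = 1*(8 - 3*(-1)) = 1*(8 + 3) = 1*11 = 11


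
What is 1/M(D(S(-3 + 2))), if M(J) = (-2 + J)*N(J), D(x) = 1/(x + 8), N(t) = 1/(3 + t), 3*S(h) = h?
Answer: -72/43 ≈ -1.6744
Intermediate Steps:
S(h) = h/3
D(x) = 1/(8 + x)
M(J) = (-2 + J)/(3 + J)
1/M(D(S(-3 + 2))) = 1/((-2 + 1/(8 + (-3 + 2)/3))/(3 + 1/(8 + (-3 + 2)/3))) = 1/((-2 + 1/(8 + (1/3)*(-1)))/(3 + 1/(8 + (1/3)*(-1)))) = 1/((-2 + 1/(8 - 1/3))/(3 + 1/(8 - 1/3))) = 1/((-2 + 1/(23/3))/(3 + 1/(23/3))) = 1/((-2 + 3/23)/(3 + 3/23)) = 1/(-43/23/(72/23)) = 1/((23/72)*(-43/23)) = 1/(-43/72) = -72/43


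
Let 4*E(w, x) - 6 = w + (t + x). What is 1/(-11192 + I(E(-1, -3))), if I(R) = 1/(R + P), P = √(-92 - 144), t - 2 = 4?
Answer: 2*(I - √59)/(-22383*I + 22384*√59) ≈ -8.935e-5 + 5.1101e-10*I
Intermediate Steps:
t = 6 (t = 2 + 4 = 6)
P = 2*I*√59 (P = √(-236) = 2*I*√59 ≈ 15.362*I)
E(w, x) = 3 + w/4 + x/4 (E(w, x) = 3/2 + (w + (6 + x))/4 = 3/2 + (6 + w + x)/4 = 3/2 + (3/2 + w/4 + x/4) = 3 + w/4 + x/4)
I(R) = 1/(R + 2*I*√59)
1/(-11192 + I(E(-1, -3))) = 1/(-11192 + 1/((3 + (¼)*(-1) + (¼)*(-3)) + 2*I*√59)) = 1/(-11192 + 1/((3 - ¼ - ¾) + 2*I*√59)) = 1/(-11192 + 1/(2 + 2*I*√59))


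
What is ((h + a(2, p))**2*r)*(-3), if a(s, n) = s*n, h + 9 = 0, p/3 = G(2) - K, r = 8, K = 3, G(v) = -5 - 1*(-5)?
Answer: -17496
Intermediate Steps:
G(v) = 0 (G(v) = -5 + 5 = 0)
p = -9 (p = 3*(0 - 1*3) = 3*(0 - 3) = 3*(-3) = -9)
h = -9 (h = -9 + 0 = -9)
a(s, n) = n*s
((h + a(2, p))**2*r)*(-3) = ((-9 - 9*2)**2*8)*(-3) = ((-9 - 18)**2*8)*(-3) = ((-27)**2*8)*(-3) = (729*8)*(-3) = 5832*(-3) = -17496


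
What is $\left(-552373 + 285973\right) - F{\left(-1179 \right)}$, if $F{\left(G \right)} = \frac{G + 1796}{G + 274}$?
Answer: $- \frac{241091383}{905} \approx -2.664 \cdot 10^{5}$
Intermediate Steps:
$F{\left(G \right)} = \frac{1796 + G}{274 + G}$
$\left(-552373 + 285973\right) - F{\left(-1179 \right)} = \left(-552373 + 285973\right) - \frac{1796 - 1179}{274 - 1179} = -266400 - \frac{1}{-905} \cdot 617 = -266400 - \left(- \frac{1}{905}\right) 617 = -266400 - - \frac{617}{905} = -266400 + \frac{617}{905} = - \frac{241091383}{905}$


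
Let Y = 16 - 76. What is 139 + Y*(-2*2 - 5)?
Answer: 679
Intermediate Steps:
Y = -60
139 + Y*(-2*2 - 5) = 139 - 60*(-2*2 - 5) = 139 - 60*(-4 - 5) = 139 - 60*(-9) = 139 + 540 = 679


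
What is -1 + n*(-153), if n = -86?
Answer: 13157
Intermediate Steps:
-1 + n*(-153) = -1 - 86*(-153) = -1 + 13158 = 13157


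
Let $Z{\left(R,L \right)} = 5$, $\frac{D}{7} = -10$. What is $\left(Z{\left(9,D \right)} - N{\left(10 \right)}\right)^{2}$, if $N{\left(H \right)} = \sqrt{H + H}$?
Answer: $45 - 20 \sqrt{5} \approx 0.27864$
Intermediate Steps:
$D = -70$ ($D = 7 \left(-10\right) = -70$)
$N{\left(H \right)} = \sqrt{2} \sqrt{H}$ ($N{\left(H \right)} = \sqrt{2 H} = \sqrt{2} \sqrt{H}$)
$\left(Z{\left(9,D \right)} - N{\left(10 \right)}\right)^{2} = \left(5 - \sqrt{2} \sqrt{10}\right)^{2} = \left(5 - 2 \sqrt{5}\right)^{2}$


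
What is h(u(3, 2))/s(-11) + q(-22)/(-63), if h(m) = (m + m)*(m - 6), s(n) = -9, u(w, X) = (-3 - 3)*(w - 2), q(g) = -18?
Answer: -110/7 ≈ -15.714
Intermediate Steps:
u(w, X) = 12 - 6*w (u(w, X) = -6*(-2 + w) = 12 - 6*w)
h(m) = 2*m*(-6 + m) (h(m) = (2*m)*(-6 + m) = 2*m*(-6 + m))
h(u(3, 2))/s(-11) + q(-22)/(-63) = (2*(12 - 6*3)*(-6 + (12 - 6*3)))/(-9) - 18/(-63) = (2*(12 - 18)*(-6 + (12 - 18)))*(-⅑) - 18*(-1/63) = (2*(-6)*(-6 - 6))*(-⅑) + 2/7 = (2*(-6)*(-12))*(-⅑) + 2/7 = 144*(-⅑) + 2/7 = -16 + 2/7 = -110/7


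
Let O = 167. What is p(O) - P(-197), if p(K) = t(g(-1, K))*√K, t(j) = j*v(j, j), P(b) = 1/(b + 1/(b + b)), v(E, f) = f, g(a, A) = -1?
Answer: 394/77619 + √167 ≈ 12.928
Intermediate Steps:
P(b) = 1/(b + 1/(2*b))
t(j) = j² (t(j) = j*j = j²)
p(K) = √K (p(K) = (-1)²*√K = 1*√K = √K)
p(O) - P(-197) = √167 - 2*(-197)/(1 + 2*(-197)²) = √167 - 2*(-197)/(1 + 2*38809) = √167 - 2*(-197)/(1 + 77618) = √167 - 2*(-197)/77619 = √167 - 1*(-394/77619) = √167 + 394/77619 = 394/77619 + √167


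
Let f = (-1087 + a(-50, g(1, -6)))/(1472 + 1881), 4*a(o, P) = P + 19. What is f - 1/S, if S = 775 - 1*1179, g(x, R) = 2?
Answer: -216837/677306 ≈ -0.32015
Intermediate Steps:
S = -404 (S = 775 - 1179 = -404)
a(o, P) = 19/4 + P/4 (a(o, P) = (P + 19)/4 = (19 + P)/4 = 19/4 + P/4)
f = -4327/13412 (f = (-1087 + (19/4 + (1/4)*2))/(1472 + 1881) = (-1087 + (19/4 + 1/2))/3353 = (-1087 + 21/4)*(1/3353) = -4327/4*1/3353 = -4327/13412 ≈ -0.32262)
f - 1/S = -4327/13412 - 1/(-404) = -4327/13412 - 1*(-1/404) = -4327/13412 + 1/404 = -216837/677306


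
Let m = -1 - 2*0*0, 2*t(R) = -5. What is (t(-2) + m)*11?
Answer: -77/2 ≈ -38.500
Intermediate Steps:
t(R) = -5/2 (t(R) = (½)*(-5) = -5/2)
m = -1 (m = -1 + 0*0 = -1 + 0 = -1)
(t(-2) + m)*11 = (-5/2 - 1)*11 = -7/2*11 = -77/2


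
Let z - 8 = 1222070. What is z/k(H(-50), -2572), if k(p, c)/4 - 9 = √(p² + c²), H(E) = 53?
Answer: -5499351/13235824 + 611039*√6617993/13235824 ≈ 118.35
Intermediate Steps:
k(p, c) = 36 + 4*√(c² + p²) (k(p, c) = 36 + 4*√(p² + c²) = 36 + 4*√(c² + p²))
z = 1222078 (z = 8 + 1222070 = 1222078)
z/k(H(-50), -2572) = 1222078/(36 + 4*√((-2572)² + 53²)) = 1222078/(36 + 4*√(6615184 + 2809)) = 1222078/(36 + 4*√6617993)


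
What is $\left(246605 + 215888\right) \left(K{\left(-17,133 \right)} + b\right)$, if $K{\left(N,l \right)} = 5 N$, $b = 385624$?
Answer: $178309088727$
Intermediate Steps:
$\left(246605 + 215888\right) \left(K{\left(-17,133 \right)} + b\right) = \left(246605 + 215888\right) \left(5 \left(-17\right) + 385624\right) = 462493 \left(-85 + 385624\right) = 462493 \cdot 385539 = 178309088727$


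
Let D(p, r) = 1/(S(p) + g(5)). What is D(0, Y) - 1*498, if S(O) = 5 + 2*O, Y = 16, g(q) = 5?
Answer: -4979/10 ≈ -497.90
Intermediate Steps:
D(p, r) = 1/(10 + 2*p) (D(p, r) = 1/((5 + 2*p) + 5) = 1/(10 + 2*p))
D(0, Y) - 1*498 = 1/(2*(5 + 0)) - 1*498 = (1/2)/5 - 498 = (1/2)*(1/5) - 498 = 1/10 - 498 = -4979/10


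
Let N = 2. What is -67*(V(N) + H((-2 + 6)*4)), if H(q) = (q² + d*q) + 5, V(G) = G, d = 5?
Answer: -22981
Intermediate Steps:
H(q) = 5 + q² + 5*q (H(q) = (q² + 5*q) + 5 = 5 + q² + 5*q)
-67*(V(N) + H((-2 + 6)*4)) = -67*(2 + (5 + ((-2 + 6)*4)² + 5*((-2 + 6)*4))) = -67*(2 + (5 + (4*4)² + 5*(4*4))) = -67*(2 + (5 + 16² + 5*16)) = -67*(2 + (5 + 256 + 80)) = -67*(2 + 341) = -67*343 = -22981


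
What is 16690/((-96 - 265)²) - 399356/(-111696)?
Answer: 13477169879/3639083604 ≈ 3.7035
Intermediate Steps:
16690/((-96 - 265)²) - 399356/(-111696) = 16690/((-361)²) - 399356*(-1/111696) = 16690/130321 + 99839/27924 = 13477169879/3639083604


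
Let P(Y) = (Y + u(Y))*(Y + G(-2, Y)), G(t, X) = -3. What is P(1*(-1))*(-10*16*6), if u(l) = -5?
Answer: -23040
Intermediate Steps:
P(Y) = (-5 + Y)*(-3 + Y) (P(Y) = (Y - 5)*(Y - 3) = (-5 + Y)*(-3 + Y))
P(1*(-1))*(-10*16*6) = (15 + (1*(-1))² - 8*(-1))*(-10*16*6) = (15 + (-1)² - 8*(-1))*(-160*6) = (15 + 1 + 8)*(-960) = 24*(-960) = -23040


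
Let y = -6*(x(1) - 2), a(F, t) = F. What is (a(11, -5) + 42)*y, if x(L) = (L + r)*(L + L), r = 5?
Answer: -3180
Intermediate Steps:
x(L) = 2*L*(5 + L) (x(L) = (L + 5)*(L + L) = (5 + L)*(2*L) = 2*L*(5 + L))
y = -60 (y = -6*(2*1*(5 + 1) - 2) = -6*(2*1*6 - 2) = -6*(12 - 2) = -6*10 = -60)
(a(11, -5) + 42)*y = (11 + 42)*(-60) = 53*(-60) = -3180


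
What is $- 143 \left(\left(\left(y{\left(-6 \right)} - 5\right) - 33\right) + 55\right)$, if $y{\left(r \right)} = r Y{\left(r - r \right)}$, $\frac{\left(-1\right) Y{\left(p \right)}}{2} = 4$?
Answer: $-9295$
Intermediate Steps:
$Y{\left(p \right)} = -8$ ($Y{\left(p \right)} = \left(-2\right) 4 = -8$)
$y{\left(r \right)} = - 8 r$ ($y{\left(r \right)} = r \left(-8\right) = - 8 r$)
$- 143 \left(\left(\left(y{\left(-6 \right)} - 5\right) - 33\right) + 55\right) = - 143 \left(\left(\left(\left(-8\right) \left(-6\right) - 5\right) - 33\right) + 55\right) = - 143 \left(\left(\left(48 - 5\right) - 33\right) + 55\right) = - 143 \left(\left(43 - 33\right) + 55\right) = - 143 \left(10 + 55\right) = \left(-143\right) 65 = -9295$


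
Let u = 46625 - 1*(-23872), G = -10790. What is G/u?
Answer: -10790/70497 ≈ -0.15306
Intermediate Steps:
u = 70497 (u = 46625 + 23872 = 70497)
G/u = -10790/70497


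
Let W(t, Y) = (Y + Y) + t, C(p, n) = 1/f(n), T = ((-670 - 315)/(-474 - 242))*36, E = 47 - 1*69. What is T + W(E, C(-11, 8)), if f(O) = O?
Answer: 19887/716 ≈ 27.775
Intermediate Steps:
E = -22 (E = 47 - 69 = -22)
T = 8865/179 (T = -985/(-716)*36 = -985*(-1/716)*36 = (985/716)*36 = 8865/179 ≈ 49.525)
C(p, n) = 1/n
W(t, Y) = t + 2*Y (W(t, Y) = 2*Y + t = t + 2*Y)
T + W(E, C(-11, 8)) = 8865/179 + (-22 + 2/8) = 8865/179 + (-22 + 2*(1/8)) = 8865/179 + (-22 + 1/4) = 8865/179 - 87/4 = 19887/716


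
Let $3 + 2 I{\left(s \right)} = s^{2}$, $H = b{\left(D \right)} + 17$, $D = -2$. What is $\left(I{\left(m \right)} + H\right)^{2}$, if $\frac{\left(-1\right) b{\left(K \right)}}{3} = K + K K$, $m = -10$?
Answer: $\frac{14161}{4} \approx 3540.3$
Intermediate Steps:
$b{\left(K \right)} = - 3 K - 3 K^{2}$ ($b{\left(K \right)} = - 3 \left(K + K K\right) = - 3 \left(K + K^{2}\right) = - 3 K - 3 K^{2}$)
$H = 11$ ($H = \left(-3\right) \left(-2\right) \left(1 - 2\right) + 17 = \left(-3\right) \left(-2\right) \left(-1\right) + 17 = -6 + 17 = 11$)
$I{\left(s \right)} = - \frac{3}{2} + \frac{s^{2}}{2}$
$\left(I{\left(m \right)} + H\right)^{2} = \left(\left(- \frac{3}{2} + \frac{\left(-10\right)^{2}}{2}\right) + 11\right)^{2} = \left(\left(- \frac{3}{2} + \frac{1}{2} \cdot 100\right) + 11\right)^{2} = \left(\left(- \frac{3}{2} + 50\right) + 11\right)^{2} = \left(\frac{97}{2} + 11\right)^{2} = \left(\frac{119}{2}\right)^{2} = \frac{14161}{4}$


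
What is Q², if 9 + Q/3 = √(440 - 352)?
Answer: 1521 - 324*√22 ≈ 1.3053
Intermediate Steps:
Q = -27 + 6*√22 (Q = -27 + 3*√(440 - 352) = -27 + 3*√88 = -27 + 3*(2*√22) = -27 + 6*√22 ≈ 1.1425)
Q² = (-27 + 6*√22)²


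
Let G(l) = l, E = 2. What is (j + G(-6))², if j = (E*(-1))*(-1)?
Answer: 16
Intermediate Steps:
j = 2 (j = (2*(-1))*(-1) = -2*(-1) = 2)
(j + G(-6))² = (2 - 6)² = (-4)² = 16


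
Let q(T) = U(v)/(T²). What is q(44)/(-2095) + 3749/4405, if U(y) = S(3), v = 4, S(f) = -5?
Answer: 3041133221/3573265520 ≈ 0.85108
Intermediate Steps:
U(y) = -5
q(T) = -5/T²
q(44)/(-2095) + 3749/4405 = -5/44²/(-2095) + 3749/4405 = -5*1/1936*(-1/2095) + 3749*(1/4405) = -5/1936*(-1/2095) + 3749/4405 = 1/811184 + 3749/4405 = 3041133221/3573265520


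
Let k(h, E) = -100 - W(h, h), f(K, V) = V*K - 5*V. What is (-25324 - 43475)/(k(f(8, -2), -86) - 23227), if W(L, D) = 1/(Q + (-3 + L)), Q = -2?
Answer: 252263/85532 ≈ 2.9493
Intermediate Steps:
W(L, D) = 1/(-5 + L) (W(L, D) = 1/(-2 + (-3 + L)) = 1/(-5 + L))
f(K, V) = -5*V + K*V (f(K, V) = K*V - 5*V = -5*V + K*V)
k(h, E) = -100 - 1/(-5 + h)
(-25324 - 43475)/(k(f(8, -2), -86) - 23227) = (-25324 - 43475)/((499 - (-200)*(-5 + 8))/(-5 - 2*(-5 + 8)) - 23227) = -68799/((499 - (-200)*3)/(-5 - 2*3) - 23227) = -68799/((499 - 100*(-6))/(-5 - 6) - 23227) = -68799/((499 + 600)/(-11) - 23227) = -68799/(-1/11*1099 - 23227) = -68799/(-1099/11 - 23227) = -68799/(-256596/11) = -68799*(-11/256596) = 252263/85532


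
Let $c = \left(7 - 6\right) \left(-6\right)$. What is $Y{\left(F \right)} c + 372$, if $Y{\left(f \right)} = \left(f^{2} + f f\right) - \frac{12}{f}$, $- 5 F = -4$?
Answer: $\frac{11358}{25} \approx 454.32$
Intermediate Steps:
$F = \frac{4}{5}$ ($F = \left(- \frac{1}{5}\right) \left(-4\right) = \frac{4}{5} \approx 0.8$)
$Y{\left(f \right)} = - \frac{12}{f} + 2 f^{2}$ ($Y{\left(f \right)} = \left(f^{2} + f^{2}\right) - \frac{12}{f} = 2 f^{2} - \frac{12}{f} = - \frac{12}{f} + 2 f^{2}$)
$c = -6$ ($c = 1 \left(-6\right) = -6$)
$Y{\left(F \right)} c + 372 = \frac{2 \left(-6 + \left(\frac{4}{5}\right)^{3}\right)}{\frac{4}{5}} \left(-6\right) + 372 = 2 \cdot \frac{5}{4} \left(-6 + \frac{64}{125}\right) \left(-6\right) + 372 = 2 \cdot \frac{5}{4} \left(- \frac{686}{125}\right) \left(-6\right) + 372 = \left(- \frac{343}{25}\right) \left(-6\right) + 372 = \frac{2058}{25} + 372 = \frac{11358}{25}$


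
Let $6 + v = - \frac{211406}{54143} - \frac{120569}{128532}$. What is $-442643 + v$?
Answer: $- \frac{3080475931136683}{6959108076} \approx -4.4265 \cdot 10^{5}$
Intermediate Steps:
$v = - \frac{75455051815}{6959108076}$ ($v = -6 - \left(\frac{120569}{128532} + \frac{211406}{54143}\right) = -6 - \frac{33700403359}{6959108076} = - \frac{75455051815}{6959108076} \approx -10.843$)
$-442643 + v = -442643 - \frac{75455051815}{6959108076} = - \frac{3080475931136683}{6959108076}$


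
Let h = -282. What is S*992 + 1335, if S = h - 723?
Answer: -995625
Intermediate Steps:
S = -1005 (S = -282 - 723 = -1005)
S*992 + 1335 = -1005*992 + 1335 = -996960 + 1335 = -995625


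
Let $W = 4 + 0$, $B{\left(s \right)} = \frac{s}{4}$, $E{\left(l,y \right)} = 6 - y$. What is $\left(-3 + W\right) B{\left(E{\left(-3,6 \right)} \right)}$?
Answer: $0$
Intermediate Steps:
$B{\left(s \right)} = \frac{s}{4}$ ($B{\left(s \right)} = s \frac{1}{4} = \frac{s}{4}$)
$W = 4$
$\left(-3 + W\right) B{\left(E{\left(-3,6 \right)} \right)} = \left(-3 + 4\right) \frac{6 - 6}{4} = 1 \frac{6 - 6}{4} = 1 \cdot \frac{1}{4} \cdot 0 = 1 \cdot 0 = 0$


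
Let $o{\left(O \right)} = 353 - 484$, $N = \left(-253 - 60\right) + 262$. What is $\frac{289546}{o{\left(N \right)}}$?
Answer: $- \frac{289546}{131} \approx -2210.3$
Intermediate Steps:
$N = -51$ ($N = -313 + 262 = -51$)
$o{\left(O \right)} = -131$ ($o{\left(O \right)} = 353 - 484 = -131$)
$\frac{289546}{o{\left(N \right)}} = \frac{289546}{-131} = 289546 \left(- \frac{1}{131}\right) = - \frac{289546}{131}$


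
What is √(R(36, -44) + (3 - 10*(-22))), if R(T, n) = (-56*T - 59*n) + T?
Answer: √839 ≈ 28.965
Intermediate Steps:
R(T, n) = -59*n - 55*T (R(T, n) = (-59*n - 56*T) + T = -59*n - 55*T)
√(R(36, -44) + (3 - 10*(-22))) = √((-59*(-44) - 55*36) + (3 - 10*(-22))) = √((2596 - 1980) + (3 + 220)) = √(616 + 223) = √839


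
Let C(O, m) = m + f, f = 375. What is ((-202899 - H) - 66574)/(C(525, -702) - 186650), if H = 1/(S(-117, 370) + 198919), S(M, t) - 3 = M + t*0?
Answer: 53572579766/37171962485 ≈ 1.4412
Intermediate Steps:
C(O, m) = 375 + m (C(O, m) = m + 375 = 375 + m)
S(M, t) = 3 + M (S(M, t) = 3 + (M + t*0) = 3 + (M + 0) = 3 + M)
H = 1/198805 (H = 1/((3 - 117) + 198919) = 1/(-114 + 198919) = 1/198805 ≈ 5.0301e-6)
((-202899 - H) - 66574)/(C(525, -702) - 186650) = ((-202899 - 1*1/198805) - 66574)/((375 - 702) - 186650) = ((-202899 - 1/198805) - 66574)/(-327 - 186650) = (-40337335696/198805 - 66574)/(-186977) = -53572579766/198805*(-1/186977) = 53572579766/37171962485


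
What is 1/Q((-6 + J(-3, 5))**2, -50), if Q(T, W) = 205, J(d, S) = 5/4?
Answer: 1/205 ≈ 0.0048781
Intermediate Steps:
J(d, S) = 5/4 (J(d, S) = 5*(1/4) = 5/4)
1/Q((-6 + J(-3, 5))**2, -50) = 1/205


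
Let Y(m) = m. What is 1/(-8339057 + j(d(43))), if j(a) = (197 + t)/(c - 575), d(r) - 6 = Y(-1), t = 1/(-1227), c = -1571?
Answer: -1316571/10978960734406 ≈ -1.1992e-7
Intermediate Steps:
t = -1/1227 ≈ -0.00081500
d(r) = 5 (d(r) = 6 - 1 = 5)
j(a) = -120859/1316571 (j(a) = (197 - 1/1227)/(-1571 - 575) = (241718/1227)/(-2146) = (241718/1227)*(-1/2146) = -120859/1316571)
1/(-8339057 + j(d(43))) = 1/(-8339057 - 120859/1316571) = 1/(-10978960734406/1316571) = -1316571/10978960734406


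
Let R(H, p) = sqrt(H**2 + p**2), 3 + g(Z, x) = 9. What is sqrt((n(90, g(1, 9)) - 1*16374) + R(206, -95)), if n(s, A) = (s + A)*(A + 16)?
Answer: sqrt(-14262 + sqrt(51461)) ≈ 118.47*I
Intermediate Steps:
g(Z, x) = 6 (g(Z, x) = -3 + 9 = 6)
n(s, A) = (16 + A)*(A + s) (n(s, A) = (A + s)*(16 + A) = (16 + A)*(A + s))
sqrt((n(90, g(1, 9)) - 1*16374) + R(206, -95)) = sqrt(((6**2 + 16*6 + 16*90 + 6*90) - 1*16374) + sqrt(206**2 + (-95)**2)) = sqrt(((36 + 96 + 1440 + 540) - 16374) + sqrt(42436 + 9025)) = sqrt((2112 - 16374) + sqrt(51461)) = sqrt(-14262 + sqrt(51461))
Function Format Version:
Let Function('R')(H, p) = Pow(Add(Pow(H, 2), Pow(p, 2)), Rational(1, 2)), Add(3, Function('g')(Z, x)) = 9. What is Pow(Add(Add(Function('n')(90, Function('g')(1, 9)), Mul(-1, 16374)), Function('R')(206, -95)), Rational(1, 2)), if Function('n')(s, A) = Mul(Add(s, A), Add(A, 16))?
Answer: Pow(Add(-14262, Pow(51461, Rational(1, 2))), Rational(1, 2)) ≈ Mul(118.47, I)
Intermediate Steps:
Function('g')(Z, x) = 6 (Function('g')(Z, x) = Add(-3, 9) = 6)
Function('n')(s, A) = Mul(Add(16, A), Add(A, s)) (Function('n')(s, A) = Mul(Add(A, s), Add(16, A)) = Mul(Add(16, A), Add(A, s)))
Pow(Add(Add(Function('n')(90, Function('g')(1, 9)), Mul(-1, 16374)), Function('R')(206, -95)), Rational(1, 2)) = Pow(Add(Add(Add(Pow(6, 2), Mul(16, 6), Mul(16, 90), Mul(6, 90)), Mul(-1, 16374)), Pow(Add(Pow(206, 2), Pow(-95, 2)), Rational(1, 2))), Rational(1, 2)) = Pow(Add(Add(Add(36, 96, 1440, 540), -16374), Pow(Add(42436, 9025), Rational(1, 2))), Rational(1, 2)) = Pow(Add(Add(2112, -16374), Pow(51461, Rational(1, 2))), Rational(1, 2)) = Pow(Add(-14262, Pow(51461, Rational(1, 2))), Rational(1, 2))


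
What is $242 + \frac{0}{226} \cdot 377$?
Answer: $242$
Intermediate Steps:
$242 + \frac{0}{226} \cdot 377 = 242 + 0 \cdot \frac{1}{226} \cdot 377 = 242 + 0 \cdot 377 = 242 + 0 = 242$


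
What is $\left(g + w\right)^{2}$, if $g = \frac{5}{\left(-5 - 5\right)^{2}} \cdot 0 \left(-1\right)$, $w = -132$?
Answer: $17424$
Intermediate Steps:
$g = 0$ ($g = \frac{5}{\left(-10\right)^{2}} \cdot 0 \left(-1\right) = \frac{5}{100} \cdot 0 \left(-1\right) = 5 \cdot \frac{1}{100} \cdot 0 \left(-1\right) = \frac{1}{20} \cdot 0 \left(-1\right) = 0 \left(-1\right) = 0$)
$\left(g + w\right)^{2} = \left(0 - 132\right)^{2} = \left(-132\right)^{2} = 17424$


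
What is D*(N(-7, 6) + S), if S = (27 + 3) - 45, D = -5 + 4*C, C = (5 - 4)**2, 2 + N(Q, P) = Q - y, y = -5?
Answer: 19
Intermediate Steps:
N(Q, P) = 3 + Q (N(Q, P) = -2 + (Q - 1*(-5)) = -2 + (Q + 5) = -2 + (5 + Q) = 3 + Q)
C = 1 (C = 1**2 = 1)
D = -1 (D = -5 + 4*1 = -5 + 4 = -1)
S = -15 (S = 30 - 45 = -15)
D*(N(-7, 6) + S) = -((3 - 7) - 15) = -(-4 - 15) = -1*(-19) = 19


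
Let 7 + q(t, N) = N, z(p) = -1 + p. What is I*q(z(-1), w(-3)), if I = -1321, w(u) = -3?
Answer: 13210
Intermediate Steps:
q(t, N) = -7 + N
I*q(z(-1), w(-3)) = -1321*(-7 - 3) = -1321*(-10) = 13210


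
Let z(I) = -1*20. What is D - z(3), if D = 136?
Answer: 156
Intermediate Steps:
z(I) = -20
D - z(3) = 136 - 1*(-20) = 136 + 20 = 156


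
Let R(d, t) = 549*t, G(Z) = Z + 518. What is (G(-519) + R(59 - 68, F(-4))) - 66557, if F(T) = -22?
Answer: -78636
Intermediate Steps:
G(Z) = 518 + Z
(G(-519) + R(59 - 68, F(-4))) - 66557 = ((518 - 519) + 549*(-22)) - 66557 = (-1 - 12078) - 66557 = -12079 - 66557 = -78636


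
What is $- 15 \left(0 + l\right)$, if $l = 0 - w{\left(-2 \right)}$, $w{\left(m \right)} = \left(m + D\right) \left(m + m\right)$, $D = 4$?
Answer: $-120$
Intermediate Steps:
$w{\left(m \right)} = 2 m \left(4 + m\right)$ ($w{\left(m \right)} = \left(m + 4\right) \left(m + m\right) = \left(4 + m\right) 2 m = 2 m \left(4 + m\right)$)
$l = 8$ ($l = 0 - 2 \left(-2\right) \left(4 - 2\right) = 0 - 2 \left(-2\right) 2 = 0 - -8 = 0 + 8 = 8$)
$- 15 \left(0 + l\right) = - 15 \left(0 + 8\right) = \left(-15\right) 8 = -120$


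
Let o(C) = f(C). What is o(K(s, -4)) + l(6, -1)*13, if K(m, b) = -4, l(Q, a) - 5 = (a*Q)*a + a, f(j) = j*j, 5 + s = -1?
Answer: 146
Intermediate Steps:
s = -6 (s = -5 - 1 = -6)
f(j) = j²
l(Q, a) = 5 + a + Q*a² (l(Q, a) = 5 + ((a*Q)*a + a) = 5 + ((Q*a)*a + a) = 5 + (Q*a² + a) = 5 + (a + Q*a²) = 5 + a + Q*a²)
o(C) = C²
o(K(s, -4)) + l(6, -1)*13 = (-4)² + (5 - 1 + 6*(-1)²)*13 = 16 + (5 - 1 + 6*1)*13 = 16 + (5 - 1 + 6)*13 = 16 + 10*13 = 16 + 130 = 146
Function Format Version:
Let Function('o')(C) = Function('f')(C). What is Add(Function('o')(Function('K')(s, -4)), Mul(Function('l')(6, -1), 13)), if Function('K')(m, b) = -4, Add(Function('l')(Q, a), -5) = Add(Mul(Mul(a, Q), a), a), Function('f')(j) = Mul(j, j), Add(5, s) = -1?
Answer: 146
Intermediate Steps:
s = -6 (s = Add(-5, -1) = -6)
Function('f')(j) = Pow(j, 2)
Function('l')(Q, a) = Add(5, a, Mul(Q, Pow(a, 2))) (Function('l')(Q, a) = Add(5, Add(Mul(Mul(a, Q), a), a)) = Add(5, Add(Mul(Mul(Q, a), a), a)) = Add(5, Add(Mul(Q, Pow(a, 2)), a)) = Add(5, Add(a, Mul(Q, Pow(a, 2)))) = Add(5, a, Mul(Q, Pow(a, 2))))
Function('o')(C) = Pow(C, 2)
Add(Function('o')(Function('K')(s, -4)), Mul(Function('l')(6, -1), 13)) = Add(Pow(-4, 2), Mul(Add(5, -1, Mul(6, Pow(-1, 2))), 13)) = Add(16, Mul(Add(5, -1, Mul(6, 1)), 13)) = Add(16, Mul(Add(5, -1, 6), 13)) = Add(16, Mul(10, 13)) = Add(16, 130) = 146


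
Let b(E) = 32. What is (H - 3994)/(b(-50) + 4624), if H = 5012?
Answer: 509/2328 ≈ 0.21864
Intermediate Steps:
(H - 3994)/(b(-50) + 4624) = (5012 - 3994)/(32 + 4624) = 1018/4656 = 1018*(1/4656) = 509/2328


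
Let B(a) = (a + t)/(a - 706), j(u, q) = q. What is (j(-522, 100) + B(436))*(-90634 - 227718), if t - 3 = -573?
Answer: -4319081584/135 ≈ -3.1993e+7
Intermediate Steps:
t = -570 (t = 3 - 573 = -570)
B(a) = (-570 + a)/(-706 + a) (B(a) = (a - 570)/(a - 706) = (-570 + a)/(-706 + a))
(j(-522, 100) + B(436))*(-90634 - 227718) = (100 + (-570 + 436)/(-706 + 436))*(-90634 - 227718) = (100 - 134/(-270))*(-318352) = (100 - 1/270*(-134))*(-318352) = (100 + 67/135)*(-318352) = (13567/135)*(-318352) = -4319081584/135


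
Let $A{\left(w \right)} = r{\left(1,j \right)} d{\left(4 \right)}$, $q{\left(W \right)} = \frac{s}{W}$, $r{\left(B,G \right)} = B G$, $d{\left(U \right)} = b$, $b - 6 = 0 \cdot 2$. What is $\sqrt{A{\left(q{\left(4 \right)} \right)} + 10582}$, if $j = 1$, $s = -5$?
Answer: $2 \sqrt{2647} \approx 102.9$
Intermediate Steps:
$b = 6$ ($b = 6 + 0 \cdot 2 = 6 + 0 = 6$)
$d{\left(U \right)} = 6$
$q{\left(W \right)} = - \frac{5}{W}$
$A{\left(w \right)} = 6$ ($A{\left(w \right)} = 1 \cdot 1 \cdot 6 = 1 \cdot 6 = 6$)
$\sqrt{A{\left(q{\left(4 \right)} \right)} + 10582} = \sqrt{6 + 10582} = \sqrt{10588} = 2 \sqrt{2647}$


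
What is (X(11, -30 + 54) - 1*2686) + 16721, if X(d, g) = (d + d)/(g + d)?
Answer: 491247/35 ≈ 14036.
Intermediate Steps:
X(d, g) = 2*d/(d + g) (X(d, g) = (2*d)/(d + g) = 2*d/(d + g))
(X(11, -30 + 54) - 1*2686) + 16721 = (2*11/(11 + (-30 + 54)) - 1*2686) + 16721 = (2*11/(11 + 24) - 2686) + 16721 = (2*11/35 - 2686) + 16721 = (2*11*(1/35) - 2686) + 16721 = (22/35 - 2686) + 16721 = -93988/35 + 16721 = 491247/35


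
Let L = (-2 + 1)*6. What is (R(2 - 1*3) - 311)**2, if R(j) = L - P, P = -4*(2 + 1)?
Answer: 93025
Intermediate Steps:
P = -12 (P = -4*3 = -12)
L = -6 (L = -1*6 = -6)
R(j) = 6 (R(j) = -6 - 1*(-12) = -6 + 12 = 6)
(R(2 - 1*3) - 311)**2 = (6 - 311)**2 = (-305)**2 = 93025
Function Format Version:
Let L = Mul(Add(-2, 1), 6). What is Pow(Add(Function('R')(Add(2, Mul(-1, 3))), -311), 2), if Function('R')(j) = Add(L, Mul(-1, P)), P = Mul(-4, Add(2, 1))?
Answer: 93025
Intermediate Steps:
P = -12 (P = Mul(-4, 3) = -12)
L = -6 (L = Mul(-1, 6) = -6)
Function('R')(j) = 6 (Function('R')(j) = Add(-6, Mul(-1, -12)) = Add(-6, 12) = 6)
Pow(Add(Function('R')(Add(2, Mul(-1, 3))), -311), 2) = Pow(Add(6, -311), 2) = Pow(-305, 2) = 93025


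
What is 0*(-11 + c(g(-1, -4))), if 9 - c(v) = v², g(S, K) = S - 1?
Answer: 0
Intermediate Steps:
g(S, K) = -1 + S
c(v) = 9 - v²
0*(-11 + c(g(-1, -4))) = 0*(-11 + (9 - (-1 - 1)²)) = 0*(-11 + (9 - 1*(-2)²)) = 0*(-11 + (9 - 1*4)) = 0*(-11 + (9 - 4)) = 0*(-11 + 5) = 0*(-6) = 0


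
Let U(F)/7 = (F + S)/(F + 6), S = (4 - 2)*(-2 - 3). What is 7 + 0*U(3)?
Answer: 7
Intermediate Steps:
S = -10 (S = 2*(-5) = -10)
U(F) = 7*(-10 + F)/(6 + F) (U(F) = 7*((F - 10)/(F + 6)) = 7*((-10 + F)/(6 + F)) = 7*(-10 + F)/(6 + F))
7 + 0*U(3) = 7 + 0*(7*(-10 + 3)/(6 + 3)) = 7 + 0*(7*(-7)/9) = 7 + 0*(7*(1/9)*(-7)) = 7 + 0*(-49/9) = 7 + 0 = 7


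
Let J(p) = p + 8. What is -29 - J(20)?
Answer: -57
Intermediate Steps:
J(p) = 8 + p
-29 - J(20) = -29 - (8 + 20) = -29 - 1*28 = -29 - 28 = -57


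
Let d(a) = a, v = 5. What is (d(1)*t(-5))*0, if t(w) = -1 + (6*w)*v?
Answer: 0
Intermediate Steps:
t(w) = -1 + 30*w (t(w) = -1 + (6*w)*5 = -1 + 30*w)
(d(1)*t(-5))*0 = (1*(-1 + 30*(-5)))*0 = (1*(-1 - 150))*0 = (1*(-151))*0 = -151*0 = 0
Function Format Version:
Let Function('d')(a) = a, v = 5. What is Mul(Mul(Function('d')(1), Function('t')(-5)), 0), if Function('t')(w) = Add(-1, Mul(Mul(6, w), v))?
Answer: 0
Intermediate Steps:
Function('t')(w) = Add(-1, Mul(30, w)) (Function('t')(w) = Add(-1, Mul(Mul(6, w), 5)) = Add(-1, Mul(30, w)))
Mul(Mul(Function('d')(1), Function('t')(-5)), 0) = Mul(Mul(1, Add(-1, Mul(30, -5))), 0) = Mul(Mul(1, Add(-1, -150)), 0) = Mul(Mul(1, -151), 0) = Mul(-151, 0) = 0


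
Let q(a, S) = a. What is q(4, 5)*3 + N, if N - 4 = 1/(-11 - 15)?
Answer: 415/26 ≈ 15.962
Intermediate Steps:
N = 103/26 (N = 4 + 1/(-11 - 15) = 4 + 1/(-26) = 4 - 1/26 = 103/26 ≈ 3.9615)
q(4, 5)*3 + N = 4*3 + 103/26 = 12 + 103/26 = 415/26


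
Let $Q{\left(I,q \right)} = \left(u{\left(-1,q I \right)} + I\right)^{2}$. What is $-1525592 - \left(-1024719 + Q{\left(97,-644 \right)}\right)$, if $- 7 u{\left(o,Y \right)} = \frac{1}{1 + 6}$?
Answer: $- \frac{1225177577}{2401} \approx -5.1028 \cdot 10^{5}$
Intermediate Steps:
$u{\left(o,Y \right)} = - \frac{1}{49}$ ($u{\left(o,Y \right)} = - \frac{1}{7 \left(1 + 6\right)} = - \frac{1}{7 \cdot 7} = \left(- \frac{1}{7}\right) \frac{1}{7} = - \frac{1}{49}$)
$Q{\left(I,q \right)} = \left(- \frac{1}{49} + I\right)^{2}$
$-1525592 - \left(-1024719 + Q{\left(97,-644 \right)}\right) = -1525592 - \left(-1024719 + \frac{\left(-1 + 49 \cdot 97\right)^{2}}{2401}\right) = -1525592 - \left(-1024719 + \frac{\left(-1 + 4753\right)^{2}}{2401}\right) = -1525592 - \left(-1024719 + \frac{4752^{2}}{2401}\right) = -1525592 - \left(-1024719 + \frac{1}{2401} \cdot 22581504\right) = -1525592 - \left(-1024719 + \frac{22581504}{2401}\right) = -1525592 - - \frac{2437768815}{2401} = -1525592 + \frac{2437768815}{2401} = - \frac{1225177577}{2401}$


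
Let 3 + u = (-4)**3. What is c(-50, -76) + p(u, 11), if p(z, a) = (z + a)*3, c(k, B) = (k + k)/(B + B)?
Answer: -6359/38 ≈ -167.34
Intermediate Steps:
u = -67 (u = -3 + (-4)**3 = -3 - 64 = -67)
c(k, B) = k/B (c(k, B) = (2*k)/((2*B)) = (2*k)*(1/(2*B)) = k/B)
p(z, a) = 3*a + 3*z (p(z, a) = (a + z)*3 = 3*a + 3*z)
c(-50, -76) + p(u, 11) = -50/(-76) + (3*11 + 3*(-67)) = -50*(-1/76) + (33 - 201) = 25/38 - 168 = -6359/38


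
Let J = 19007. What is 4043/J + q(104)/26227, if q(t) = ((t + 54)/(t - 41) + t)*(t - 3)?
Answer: 19561486913/31405285107 ≈ 0.62287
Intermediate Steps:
q(t) = (-3 + t)*(t + (54 + t)/(-41 + t)) (q(t) = ((54 + t)/(-41 + t) + t)*(-3 + t) = (t + (54 + t)/(-41 + t))*(-3 + t) = (-3 + t)*(t + (54 + t)/(-41 + t)))
4043/J + q(104)/26227 = 4043/19007 + ((-162 + 104**3 - 43*104**2 + 174*104)/(-41 + 104))/26227 = 4043*(1/19007) + ((-162 + 1124864 - 43*10816 + 18096)/63)*(1/26227) = 4043/19007 + ((-162 + 1124864 - 465088 + 18096)/63)*(1/26227) = 4043/19007 + ((1/63)*677710)*(1/26227) = 4043/19007 + (677710/63)*(1/26227) = 4043/19007 + 677710/1652301 = 19561486913/31405285107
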